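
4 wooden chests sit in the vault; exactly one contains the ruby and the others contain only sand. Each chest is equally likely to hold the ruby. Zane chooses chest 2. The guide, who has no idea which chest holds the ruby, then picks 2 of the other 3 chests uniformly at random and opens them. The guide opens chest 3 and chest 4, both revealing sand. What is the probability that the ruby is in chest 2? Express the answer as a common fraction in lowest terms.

1/2

Consider each possible location of the ruby in turn.
If it is in either of chests 1 and 2 (prior 1/4 each): the guide picks exactly this set with probability 1/3 regardless, and none is the prize; weight (1/4)·(1/3) = 1/12 each.
If it is in either of chests 3 and 4 (prior 1/4 each): that chest was opened and seen not to hold the prize — ruled out; weight (1/4)·0 = 0 each.
The weights sum to 1/6.
So P(the ruby in chest 2 | the guide opened chest 3 and chest 4) = (1/12) / (1/6) = 1/2.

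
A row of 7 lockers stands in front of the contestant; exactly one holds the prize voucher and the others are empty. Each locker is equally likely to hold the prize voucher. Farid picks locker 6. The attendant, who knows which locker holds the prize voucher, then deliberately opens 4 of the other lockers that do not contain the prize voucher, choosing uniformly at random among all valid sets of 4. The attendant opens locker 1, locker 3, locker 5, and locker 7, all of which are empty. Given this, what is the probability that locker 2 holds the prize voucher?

3/7

Condition on the true location of the prize voucher.
If it is in any of lockers 1, 3, 5, and 7 (prior 1/7 each): that locker was opened and seen not to hold the prize — ruled out; weight (1/7)·0 = 0 each.
If it is in either of lockers 2 and 4 (prior 1/7 each): the attendant has 5 equally likely choices, so probability 1/5; weight (1/7)·(1/5) = 1/35 each.
If it is in locker 6 (prior 1/7): the attendant has 15 equally likely choices, so probability 1/15; weight (1/7)·(1/15) = 1/105.
The weights sum to 1/15.
So P(the prize voucher in locker 2 | the attendant opened locker 1, locker 3, locker 5, and locker 7) = (1/35) / (1/15) = 3/7.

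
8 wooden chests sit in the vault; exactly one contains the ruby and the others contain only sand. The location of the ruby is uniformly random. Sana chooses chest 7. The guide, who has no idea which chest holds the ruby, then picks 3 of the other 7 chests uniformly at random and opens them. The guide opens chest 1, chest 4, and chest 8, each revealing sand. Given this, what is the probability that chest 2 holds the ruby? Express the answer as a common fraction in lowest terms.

Apply Bayes' rule, conditioning on where the ruby actually is.
If it is in any of chests 1, 4, and 8 (prior 1/8 each): that chest was opened and seen not to hold the prize — ruled out; weight (1/8)·0 = 0 each.
If it is in any of chests 2, 3, 5, 6, and 7 (prior 1/8 each): the guide picks exactly this set with probability 1/35 regardless, and none is the prize; weight (1/8)·(1/35) = 1/280 each.
The weights sum to 1/56.
So P(the ruby in chest 2 | the guide opened chest 1, chest 4, and chest 8) = (1/280) / (1/56) = 1/5.

1/5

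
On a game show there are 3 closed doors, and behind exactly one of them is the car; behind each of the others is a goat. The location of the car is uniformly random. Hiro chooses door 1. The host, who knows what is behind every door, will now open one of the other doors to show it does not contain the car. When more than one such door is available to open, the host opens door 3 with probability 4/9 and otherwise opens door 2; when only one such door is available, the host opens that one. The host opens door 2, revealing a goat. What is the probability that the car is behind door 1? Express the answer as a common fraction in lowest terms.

5/14

Apply Bayes' rule, conditioning on where the car actually is.
If it is behind door 1 (prior 1/3): door 3 is available but not opened, probability 5/9; weight (1/3)·(5/9) = 5/27.
If it is behind door 2 (prior 1/3): the host opened door 2, so this case is ruled out; weight (1/3)·0 = 0.
If it is behind door 3 (prior 1/3): only door 2 is available, probability 1; weight (1/3)·1 = 1/3.
The weights sum to 14/27.
So P(the car behind door 1 | the host opened door 2) = (5/27) / (14/27) = 5/14.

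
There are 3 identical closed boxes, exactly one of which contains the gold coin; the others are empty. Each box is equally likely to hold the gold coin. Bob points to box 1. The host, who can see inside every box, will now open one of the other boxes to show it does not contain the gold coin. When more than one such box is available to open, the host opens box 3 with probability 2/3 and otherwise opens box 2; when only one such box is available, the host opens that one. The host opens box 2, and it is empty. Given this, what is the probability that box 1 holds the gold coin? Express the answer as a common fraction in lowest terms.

Consider each possible location of the gold coin in turn.
If it is in box 1 (prior 1/3): box 3 is available but not opened, probability 1/3; weight (1/3)·(1/3) = 1/9.
If it is in box 2 (prior 1/3): the host opened box 2, so this case is ruled out; weight (1/3)·0 = 0.
If it is in box 3 (prior 1/3): only box 2 is available, probability 1; weight (1/3)·1 = 1/3.
The weights sum to 4/9.
So P(the gold coin in box 1 | the host opened box 2) = (1/9) / (4/9) = 1/4.

1/4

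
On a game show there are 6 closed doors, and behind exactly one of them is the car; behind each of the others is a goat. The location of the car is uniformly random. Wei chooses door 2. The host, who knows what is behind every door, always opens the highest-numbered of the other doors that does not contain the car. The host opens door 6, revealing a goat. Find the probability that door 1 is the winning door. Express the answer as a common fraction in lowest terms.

Consider each possible location of the car in turn.
If it is behind any of doors 1, 2, 3, 4, and 5 (prior 1/6 each): door 6 is the highest-numbered option available, probability 1; weight (1/6)·1 = 1/6 each.
If it is behind door 6 (prior 1/6): the host opened door 6, so this case is ruled out; weight (1/6)·0 = 0.
The weights sum to 5/6.
So P(the car behind door 1 | the host opened door 6) = (1/6) / (5/6) = 1/5.

1/5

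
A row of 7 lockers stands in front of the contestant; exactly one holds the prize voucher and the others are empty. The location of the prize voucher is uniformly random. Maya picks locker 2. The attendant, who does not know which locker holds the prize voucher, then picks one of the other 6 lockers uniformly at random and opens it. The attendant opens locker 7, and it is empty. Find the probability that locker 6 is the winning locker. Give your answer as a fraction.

1/6

Because the attendant chose which locker to open without knowing where the prize voucher is, the choice is independent of the prize location. Learning that locker 7 does not hold the prize voucher simply rules out that one location and leaves the remaining 6 lockers still equally likely by symmetry.
So P(the prize voucher in locker 6) = 1/6.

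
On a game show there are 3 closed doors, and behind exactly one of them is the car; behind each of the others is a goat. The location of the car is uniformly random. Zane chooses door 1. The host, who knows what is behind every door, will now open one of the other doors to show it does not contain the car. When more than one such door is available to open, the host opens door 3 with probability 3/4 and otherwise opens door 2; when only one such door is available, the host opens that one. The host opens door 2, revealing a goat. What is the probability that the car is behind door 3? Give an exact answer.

4/5

Consider each possible location of the car in turn.
If it is behind door 1 (prior 1/3): door 3 is available but not opened, probability 1/4; weight (1/3)·(1/4) = 1/12.
If it is behind door 2 (prior 1/3): the host opened door 2, so this case is ruled out; weight (1/3)·0 = 0.
If it is behind door 3 (prior 1/3): only door 2 is available, probability 1; weight (1/3)·1 = 1/3.
The weights sum to 5/12.
So P(the car behind door 3 | the host opened door 2) = (1/3) / (5/12) = 4/5.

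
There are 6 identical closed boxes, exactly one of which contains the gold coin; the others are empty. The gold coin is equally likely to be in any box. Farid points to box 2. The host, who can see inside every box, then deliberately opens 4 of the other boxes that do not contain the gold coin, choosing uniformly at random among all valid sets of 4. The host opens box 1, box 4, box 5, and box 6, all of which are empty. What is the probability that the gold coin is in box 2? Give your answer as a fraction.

Consider each possible location of the gold coin in turn.
If it is in any of boxes 1, 4, 5, and 6 (prior 1/6 each): that box was opened and seen not to hold the prize — ruled out; weight (1/6)·0 = 0 each.
If it is in box 2 (prior 1/6): the host has 5 equally likely choices, so probability 1/5; weight (1/6)·(1/5) = 1/30.
If it is in box 3 (prior 1/6): the host has no choice, probability 1; weight (1/6)·1 = 1/6.
The weights sum to 1/5.
So P(the gold coin in box 2 | the host opened box 1, box 4, box 5, and box 6) = (1/30) / (1/5) = 1/6.

1/6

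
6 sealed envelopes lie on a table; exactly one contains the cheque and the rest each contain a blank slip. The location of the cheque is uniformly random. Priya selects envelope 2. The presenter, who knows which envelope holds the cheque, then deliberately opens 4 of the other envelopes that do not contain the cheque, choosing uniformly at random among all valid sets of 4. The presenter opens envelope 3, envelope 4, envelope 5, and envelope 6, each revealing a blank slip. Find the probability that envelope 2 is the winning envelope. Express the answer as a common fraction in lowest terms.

1/6

Apply Bayes' rule, conditioning on where the cheque actually is.
If it is in envelope 1 (prior 1/6): the presenter has no choice, probability 1; weight (1/6)·1 = 1/6.
If it is in envelope 2 (prior 1/6): the presenter has 5 equally likely choices, so probability 1/5; weight (1/6)·(1/5) = 1/30.
If it is in any of envelopes 3, 4, 5, and 6 (prior 1/6 each): that envelope was opened and seen not to hold the prize — ruled out; weight (1/6)·0 = 0 each.
The weights sum to 1/5.
So P(the cheque in envelope 2 | the presenter opened envelope 3, envelope 4, envelope 5, and envelope 6) = (1/30) / (1/5) = 1/6.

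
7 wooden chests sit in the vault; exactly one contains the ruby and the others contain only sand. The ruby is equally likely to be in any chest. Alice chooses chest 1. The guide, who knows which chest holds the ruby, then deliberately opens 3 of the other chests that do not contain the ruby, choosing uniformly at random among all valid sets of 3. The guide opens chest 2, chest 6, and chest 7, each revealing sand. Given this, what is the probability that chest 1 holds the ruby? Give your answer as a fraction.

1/7

Consider each possible location of the ruby in turn.
If it is in chest 1 (prior 1/7): the guide has 20 equally likely choices, so probability 1/20; weight (1/7)·(1/20) = 1/140.
If it is in any of chests 2, 6, and 7 (prior 1/7 each): that chest was opened and seen not to hold the prize — ruled out; weight (1/7)·0 = 0 each.
If it is in any of chests 3, 4, and 5 (prior 1/7 each): the guide has 10 equally likely choices, so probability 1/10; weight (1/7)·(1/10) = 1/70 each.
The weights sum to 1/20.
So P(the ruby in chest 1 | the guide opened chest 2, chest 6, and chest 7) = (1/140) / (1/20) = 1/7.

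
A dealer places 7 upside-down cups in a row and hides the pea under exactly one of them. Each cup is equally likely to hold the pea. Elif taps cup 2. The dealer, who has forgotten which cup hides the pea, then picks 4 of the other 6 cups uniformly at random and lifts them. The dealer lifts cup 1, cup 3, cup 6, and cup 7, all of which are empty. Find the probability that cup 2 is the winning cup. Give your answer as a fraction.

1/3

Condition on the true location of the pea.
If it is under any of cups 1, 3, 6, and 7 (prior 1/7 each): that cup was opened and seen not to hold the prize — ruled out; weight (1/7)·0 = 0 each.
If it is under any of cups 2, 4, and 5 (prior 1/7 each): the dealer picks exactly this set with probability 1/15 regardless, and none is the prize; weight (1/7)·(1/15) = 1/105 each.
The weights sum to 1/35.
So P(the pea under cup 2 | the dealer opened cup 1, cup 3, cup 6, and cup 7) = (1/105) / (1/35) = 1/3.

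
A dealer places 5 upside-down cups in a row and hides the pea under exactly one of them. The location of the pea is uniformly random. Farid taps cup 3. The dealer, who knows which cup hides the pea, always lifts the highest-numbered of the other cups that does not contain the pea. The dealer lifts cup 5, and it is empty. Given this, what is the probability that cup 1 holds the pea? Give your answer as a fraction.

Condition on the true location of the pea.
If it is under any of cups 1, 2, 3, and 4 (prior 1/5 each): cup 5 is the highest-numbered option available, probability 1; weight (1/5)·1 = 1/5 each.
If it is under cup 5 (prior 1/5): the dealer opened cup 5, so this case is ruled out; weight (1/5)·0 = 0.
The weights sum to 4/5.
So P(the pea under cup 1 | the dealer opened cup 5) = (1/5) / (4/5) = 1/4.

1/4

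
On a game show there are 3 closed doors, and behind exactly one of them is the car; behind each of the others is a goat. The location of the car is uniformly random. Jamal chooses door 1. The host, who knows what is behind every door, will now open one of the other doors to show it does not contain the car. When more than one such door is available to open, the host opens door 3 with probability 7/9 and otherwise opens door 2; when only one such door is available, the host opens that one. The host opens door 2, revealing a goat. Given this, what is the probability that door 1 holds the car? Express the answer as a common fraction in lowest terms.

Apply Bayes' rule, conditioning on where the car actually is.
If it is behind door 1 (prior 1/3): door 3 is available but not opened, probability 2/9; weight (1/3)·(2/9) = 2/27.
If it is behind door 2 (prior 1/3): the host opened door 2, so this case is ruled out; weight (1/3)·0 = 0.
If it is behind door 3 (prior 1/3): only door 2 is available, probability 1; weight (1/3)·1 = 1/3.
The weights sum to 11/27.
So P(the car behind door 1 | the host opened door 2) = (2/27) / (11/27) = 2/11.

2/11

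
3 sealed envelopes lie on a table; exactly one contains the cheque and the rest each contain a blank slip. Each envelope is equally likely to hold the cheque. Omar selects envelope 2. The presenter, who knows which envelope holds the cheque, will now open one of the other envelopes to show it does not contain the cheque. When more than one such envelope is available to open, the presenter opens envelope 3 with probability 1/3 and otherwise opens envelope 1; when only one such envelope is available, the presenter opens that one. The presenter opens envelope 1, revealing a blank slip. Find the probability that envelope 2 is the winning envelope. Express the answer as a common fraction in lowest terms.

2/5

Consider each possible location of the cheque in turn.
If it is in envelope 1 (prior 1/3): the presenter opened envelope 1, so this case is ruled out; weight (1/3)·0 = 0.
If it is in envelope 2 (prior 1/3): envelope 3 is available but not opened, probability 2/3; weight (1/3)·(2/3) = 2/9.
If it is in envelope 3 (prior 1/3): only envelope 1 is available, probability 1; weight (1/3)·1 = 1/3.
The weights sum to 5/9.
So P(the cheque in envelope 2 | the presenter opened envelope 1) = (2/9) / (5/9) = 2/5.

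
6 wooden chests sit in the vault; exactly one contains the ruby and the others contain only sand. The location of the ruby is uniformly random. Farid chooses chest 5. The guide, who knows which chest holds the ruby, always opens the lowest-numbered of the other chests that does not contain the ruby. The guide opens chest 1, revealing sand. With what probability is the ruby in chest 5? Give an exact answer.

Condition on the true location of the ruby.
If it is in chest 1 (prior 1/6): the guide opened chest 1, so this case is ruled out; weight (1/6)·0 = 0.
If it is in any of chests 2, 3, 4, 5, and 6 (prior 1/6 each): chest 1 is the lowest-numbered option available, probability 1; weight (1/6)·1 = 1/6 each.
The weights sum to 5/6.
So P(the ruby in chest 5 | the guide opened chest 1) = (1/6) / (5/6) = 1/5.

1/5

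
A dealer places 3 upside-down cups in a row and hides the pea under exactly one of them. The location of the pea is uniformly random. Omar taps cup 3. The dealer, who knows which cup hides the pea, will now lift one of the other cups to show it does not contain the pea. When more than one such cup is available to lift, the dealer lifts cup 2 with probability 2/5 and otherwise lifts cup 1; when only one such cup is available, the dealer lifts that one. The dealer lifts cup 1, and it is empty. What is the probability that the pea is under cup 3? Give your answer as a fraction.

3/8

Apply Bayes' rule, conditioning on where the pea actually is.
If it is under cup 1 (prior 1/3): the dealer opened cup 1, so this case is ruled out; weight (1/3)·0 = 0.
If it is under cup 2 (prior 1/3): only cup 1 is available, probability 1; weight (1/3)·1 = 1/3.
If it is under cup 3 (prior 1/3): cup 2 is available but not opened, probability 3/5; weight (1/3)·(3/5) = 1/5.
The weights sum to 8/15.
So P(the pea under cup 3 | the dealer opened cup 1) = (1/5) / (8/15) = 3/8.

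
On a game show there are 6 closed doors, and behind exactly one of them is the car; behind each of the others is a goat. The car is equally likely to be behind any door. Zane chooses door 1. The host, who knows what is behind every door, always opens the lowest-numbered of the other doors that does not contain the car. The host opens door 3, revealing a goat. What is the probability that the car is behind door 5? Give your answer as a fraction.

0

Condition on the true location of the car.
If it is behind any of doors 1, 4, 5, and 6 (prior 1/6 each): the host would have opened door 2 instead, probability 0; weight (1/6)·0 = 0 each.
If it is behind door 2 (prior 1/6): door 3 is the lowest-numbered option available, probability 1; weight (1/6)·1 = 1/6.
If it is behind door 3 (prior 1/6): the host opened door 3, so this case is ruled out; weight (1/6)·0 = 0.
The weights sum to 1/6.
So P(the car behind door 5 | the host opened door 3) = 0 / (1/6) = 0.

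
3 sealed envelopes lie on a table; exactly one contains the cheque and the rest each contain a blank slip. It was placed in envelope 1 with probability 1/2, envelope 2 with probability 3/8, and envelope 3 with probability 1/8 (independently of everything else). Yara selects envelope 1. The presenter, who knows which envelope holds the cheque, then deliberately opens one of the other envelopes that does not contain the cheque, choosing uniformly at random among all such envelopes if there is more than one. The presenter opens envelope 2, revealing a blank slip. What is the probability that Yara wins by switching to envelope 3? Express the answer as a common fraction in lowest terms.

Condition on the true location of the cheque.
If it is in envelope 1 (prior 1/2): the presenter has 2 equally likely choices, so probability 1/2; weight (1/2)·(1/2) = 1/4.
If it is in envelope 2 (prior 3/8): the presenter opened envelope 2, so this case is ruled out; weight (3/8)·0 = 0.
If it is in envelope 3 (prior 1/8): the presenter has no choice, probability 1; weight (1/8)·1 = 1/8.
The weights sum to 3/8.
So P(the cheque in envelope 3 | the presenter opened envelope 2) = (1/8) / (3/8) = 1/3.

1/3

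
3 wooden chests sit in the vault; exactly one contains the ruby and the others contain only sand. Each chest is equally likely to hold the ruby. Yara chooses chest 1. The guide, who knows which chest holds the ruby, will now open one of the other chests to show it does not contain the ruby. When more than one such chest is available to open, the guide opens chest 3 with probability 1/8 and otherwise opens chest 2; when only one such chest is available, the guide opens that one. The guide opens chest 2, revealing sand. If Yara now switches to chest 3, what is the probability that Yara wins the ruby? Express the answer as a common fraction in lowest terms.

8/15

Apply Bayes' rule, conditioning on where the ruby actually is.
If it is in chest 1 (prior 1/3): chest 3 is available but not opened, probability 7/8; weight (1/3)·(7/8) = 7/24.
If it is in chest 2 (prior 1/3): the guide opened chest 2, so this case is ruled out; weight (1/3)·0 = 0.
If it is in chest 3 (prior 1/3): only chest 2 is available, probability 1; weight (1/3)·1 = 1/3.
The weights sum to 5/8.
So P(the ruby in chest 3 | the guide opened chest 2) = (1/3) / (5/8) = 8/15.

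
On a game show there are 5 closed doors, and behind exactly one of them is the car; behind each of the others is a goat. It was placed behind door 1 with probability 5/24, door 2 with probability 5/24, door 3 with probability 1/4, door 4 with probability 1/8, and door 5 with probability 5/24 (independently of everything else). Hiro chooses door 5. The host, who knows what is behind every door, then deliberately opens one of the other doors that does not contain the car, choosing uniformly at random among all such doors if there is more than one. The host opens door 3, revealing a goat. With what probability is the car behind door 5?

Consider each possible location of the car in turn.
If it is behind either of doors 1 and 2 (prior 5/24 each): the host has 3 equally likely choices, so probability 1/3; weight (5/24)·(1/3) = 5/72 each.
If it is behind door 3 (prior 1/4): the host opened door 3, so this case is ruled out; weight (1/4)·0 = 0.
If it is behind door 4 (prior 1/8): the host has 3 equally likely choices, so probability 1/3; weight (1/8)·(1/3) = 1/24.
If it is behind door 5 (prior 5/24): the host has 4 equally likely choices, so probability 1/4; weight (5/24)·(1/4) = 5/96.
The weights sum to 67/288.
So P(the car behind door 5 | the host opened door 3) = (5/96) / (67/288) = 15/67.

15/67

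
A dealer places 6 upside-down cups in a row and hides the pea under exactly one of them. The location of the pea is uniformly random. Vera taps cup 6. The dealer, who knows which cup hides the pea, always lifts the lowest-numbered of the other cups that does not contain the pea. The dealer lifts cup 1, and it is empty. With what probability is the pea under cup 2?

Consider each possible location of the pea in turn.
If it is under cup 1 (prior 1/6): the dealer opened cup 1, so this case is ruled out; weight (1/6)·0 = 0.
If it is under any of cups 2, 3, 4, 5, and 6 (prior 1/6 each): cup 1 is the lowest-numbered option available, probability 1; weight (1/6)·1 = 1/6 each.
The weights sum to 5/6.
So P(the pea under cup 2 | the dealer opened cup 1) = (1/6) / (5/6) = 1/5.

1/5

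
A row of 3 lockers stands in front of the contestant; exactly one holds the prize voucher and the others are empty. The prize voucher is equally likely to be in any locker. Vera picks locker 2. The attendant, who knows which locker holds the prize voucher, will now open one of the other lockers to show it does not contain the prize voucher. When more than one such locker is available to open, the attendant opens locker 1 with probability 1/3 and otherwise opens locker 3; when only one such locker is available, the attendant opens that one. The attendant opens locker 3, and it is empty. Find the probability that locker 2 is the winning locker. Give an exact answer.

Consider each possible location of the prize voucher in turn.
If it is in locker 1 (prior 1/3): only locker 3 is available, probability 1; weight (1/3)·1 = 1/3.
If it is in locker 2 (prior 1/3): locker 1 is available but not opened, probability 2/3; weight (1/3)·(2/3) = 2/9.
If it is in locker 3 (prior 1/3): the attendant opened locker 3, so this case is ruled out; weight (1/3)·0 = 0.
The weights sum to 5/9.
So P(the prize voucher in locker 2 | the attendant opened locker 3) = (2/9) / (5/9) = 2/5.

2/5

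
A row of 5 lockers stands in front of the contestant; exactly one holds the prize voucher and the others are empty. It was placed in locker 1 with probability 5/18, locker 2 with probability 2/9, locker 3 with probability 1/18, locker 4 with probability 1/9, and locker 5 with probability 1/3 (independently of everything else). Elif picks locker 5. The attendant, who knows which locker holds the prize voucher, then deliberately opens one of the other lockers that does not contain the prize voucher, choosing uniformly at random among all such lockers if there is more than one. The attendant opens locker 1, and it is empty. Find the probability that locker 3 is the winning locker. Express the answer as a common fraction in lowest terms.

2/23

Condition on the true location of the prize voucher.
If it is in locker 1 (prior 5/18): the attendant opened locker 1, so this case is ruled out; weight (5/18)·0 = 0.
If it is in locker 2 (prior 2/9): the attendant has 3 equally likely choices, so probability 1/3; weight (2/9)·(1/3) = 2/27.
If it is in locker 3 (prior 1/18): the attendant has 3 equally likely choices, so probability 1/3; weight (1/18)·(1/3) = 1/54.
If it is in locker 4 (prior 1/9): the attendant has 3 equally likely choices, so probability 1/3; weight (1/9)·(1/3) = 1/27.
If it is in locker 5 (prior 1/3): the attendant has 4 equally likely choices, so probability 1/4; weight (1/3)·(1/4) = 1/12.
The weights sum to 23/108.
So P(the prize voucher in locker 3 | the attendant opened locker 1) = (1/54) / (23/108) = 2/23.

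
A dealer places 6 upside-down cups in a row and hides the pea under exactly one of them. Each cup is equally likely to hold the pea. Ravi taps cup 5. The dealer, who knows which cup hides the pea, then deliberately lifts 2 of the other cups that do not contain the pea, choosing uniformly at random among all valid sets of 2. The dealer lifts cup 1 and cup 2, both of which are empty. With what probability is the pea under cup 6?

5/18

Apply Bayes' rule, conditioning on where the pea actually is.
If it is under either of cups 1 and 2 (prior 1/6 each): that cup was opened and seen not to hold the prize — ruled out; weight (1/6)·0 = 0 each.
If it is under any of cups 3, 4, and 6 (prior 1/6 each): the dealer has 6 equally likely choices, so probability 1/6; weight (1/6)·(1/6) = 1/36 each.
If it is under cup 5 (prior 1/6): the dealer has 10 equally likely choices, so probability 1/10; weight (1/6)·(1/10) = 1/60.
The weights sum to 1/10.
So P(the pea under cup 6 | the dealer opened cup 1 and cup 2) = (1/36) / (1/10) = 5/18.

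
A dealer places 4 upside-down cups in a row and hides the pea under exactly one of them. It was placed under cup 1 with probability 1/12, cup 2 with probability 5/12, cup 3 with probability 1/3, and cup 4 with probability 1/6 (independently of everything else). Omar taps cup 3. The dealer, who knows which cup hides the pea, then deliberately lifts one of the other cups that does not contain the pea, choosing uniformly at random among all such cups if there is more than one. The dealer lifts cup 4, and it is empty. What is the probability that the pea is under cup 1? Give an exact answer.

3/26

Consider each possible location of the pea in turn.
If it is under cup 1 (prior 1/12): the dealer has 2 equally likely choices, so probability 1/2; weight (1/12)·(1/2) = 1/24.
If it is under cup 2 (prior 5/12): the dealer has 2 equally likely choices, so probability 1/2; weight (5/12)·(1/2) = 5/24.
If it is under cup 3 (prior 1/3): the dealer has 3 equally likely choices, so probability 1/3; weight (1/3)·(1/3) = 1/9.
If it is under cup 4 (prior 1/6): the dealer opened cup 4, so this case is ruled out; weight (1/6)·0 = 0.
The weights sum to 13/36.
So P(the pea under cup 1 | the dealer opened cup 4) = (1/24) / (13/36) = 3/26.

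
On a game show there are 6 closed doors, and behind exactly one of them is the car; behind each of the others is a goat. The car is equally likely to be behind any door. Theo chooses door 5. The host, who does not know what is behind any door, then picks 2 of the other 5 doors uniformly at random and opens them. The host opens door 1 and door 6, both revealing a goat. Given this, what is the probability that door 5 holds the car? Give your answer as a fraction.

Condition on the true location of the car.
If it is behind either of doors 1 and 6 (prior 1/6 each): that door was opened and seen not to hold the prize — ruled out; weight (1/6)·0 = 0 each.
If it is behind any of doors 2, 3, 4, and 5 (prior 1/6 each): the host picks exactly this set with probability 1/10 regardless, and none is the prize; weight (1/6)·(1/10) = 1/60 each.
The weights sum to 1/15.
So P(the car behind door 5 | the host opened door 1 and door 6) = (1/60) / (1/15) = 1/4.

1/4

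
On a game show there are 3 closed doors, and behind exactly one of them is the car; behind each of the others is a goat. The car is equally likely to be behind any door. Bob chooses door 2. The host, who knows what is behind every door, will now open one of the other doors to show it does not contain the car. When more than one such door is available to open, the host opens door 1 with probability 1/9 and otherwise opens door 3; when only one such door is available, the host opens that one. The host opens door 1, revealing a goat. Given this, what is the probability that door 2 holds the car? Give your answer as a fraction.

Apply Bayes' rule, conditioning on where the car actually is.
If it is behind door 1 (prior 1/3): the host opened door 1, so this case is ruled out; weight (1/3)·0 = 0.
If it is behind door 2 (prior 1/3): door 1 is available, opened with probability 1/9; weight (1/3)·(1/9) = 1/27.
If it is behind door 3 (prior 1/3): only door 1 is available, probability 1; weight (1/3)·1 = 1/3.
The weights sum to 10/27.
So P(the car behind door 2 | the host opened door 1) = (1/27) / (10/27) = 1/10.

1/10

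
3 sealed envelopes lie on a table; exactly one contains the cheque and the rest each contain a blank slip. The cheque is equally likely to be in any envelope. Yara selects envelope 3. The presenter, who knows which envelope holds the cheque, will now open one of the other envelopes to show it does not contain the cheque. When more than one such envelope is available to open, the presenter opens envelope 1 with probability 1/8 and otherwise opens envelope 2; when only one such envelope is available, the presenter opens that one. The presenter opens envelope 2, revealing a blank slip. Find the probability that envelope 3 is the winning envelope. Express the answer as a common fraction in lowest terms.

7/15

Apply Bayes' rule, conditioning on where the cheque actually is.
If it is in envelope 1 (prior 1/3): only envelope 2 is available, probability 1; weight (1/3)·1 = 1/3.
If it is in envelope 2 (prior 1/3): the presenter opened envelope 2, so this case is ruled out; weight (1/3)·0 = 0.
If it is in envelope 3 (prior 1/3): envelope 1 is available but not opened, probability 7/8; weight (1/3)·(7/8) = 7/24.
The weights sum to 5/8.
So P(the cheque in envelope 3 | the presenter opened envelope 2) = (7/24) / (5/8) = 7/15.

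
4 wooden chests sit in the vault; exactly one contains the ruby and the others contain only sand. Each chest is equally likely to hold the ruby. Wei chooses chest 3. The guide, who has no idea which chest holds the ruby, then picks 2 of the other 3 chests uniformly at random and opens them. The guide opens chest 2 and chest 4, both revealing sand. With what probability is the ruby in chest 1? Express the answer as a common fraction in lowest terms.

1/2

Because the guide chose which chests to open without knowing where the ruby is, the choice is independent of the prize location. Learning that none of the 2 opened chests holds the ruby simply rules out those 2 locations and leaves the remaining 2 chests still equally likely by symmetry.
So P(the ruby in chest 1) = 1/2.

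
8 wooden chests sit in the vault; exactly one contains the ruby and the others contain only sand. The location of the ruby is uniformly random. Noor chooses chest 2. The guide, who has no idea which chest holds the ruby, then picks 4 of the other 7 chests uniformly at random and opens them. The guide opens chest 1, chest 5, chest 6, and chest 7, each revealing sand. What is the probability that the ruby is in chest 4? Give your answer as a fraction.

1/4

Apply Bayes' rule, conditioning on where the ruby actually is.
If it is in any of chests 1, 5, 6, and 7 (prior 1/8 each): that chest was opened and seen not to hold the prize — ruled out; weight (1/8)·0 = 0 each.
If it is in any of chests 2, 3, 4, and 8 (prior 1/8 each): the guide picks exactly this set with probability 1/35 regardless, and none is the prize; weight (1/8)·(1/35) = 1/280 each.
The weights sum to 1/70.
So P(the ruby in chest 4 | the guide opened chest 1, chest 5, chest 6, and chest 7) = (1/280) / (1/70) = 1/4.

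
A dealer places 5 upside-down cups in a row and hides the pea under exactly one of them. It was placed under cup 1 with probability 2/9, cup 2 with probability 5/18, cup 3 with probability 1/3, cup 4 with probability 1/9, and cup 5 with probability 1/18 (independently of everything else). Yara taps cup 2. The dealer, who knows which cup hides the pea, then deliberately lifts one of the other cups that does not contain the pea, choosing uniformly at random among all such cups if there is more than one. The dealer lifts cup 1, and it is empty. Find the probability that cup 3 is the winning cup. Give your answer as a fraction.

Apply Bayes' rule, conditioning on where the pea actually is.
If it is under cup 1 (prior 2/9): the dealer opened cup 1, so this case is ruled out; weight (2/9)·0 = 0.
If it is under cup 2 (prior 5/18): the dealer has 4 equally likely choices, so probability 1/4; weight (5/18)·(1/4) = 5/72.
If it is under cup 3 (prior 1/3): the dealer has 3 equally likely choices, so probability 1/3; weight (1/3)·(1/3) = 1/9.
If it is under cup 4 (prior 1/9): the dealer has 3 equally likely choices, so probability 1/3; weight (1/9)·(1/3) = 1/27.
If it is under cup 5 (prior 1/18): the dealer has 3 equally likely choices, so probability 1/3; weight (1/18)·(1/3) = 1/54.
The weights sum to 17/72.
So P(the pea under cup 3 | the dealer opened cup 1) = (1/9) / (17/72) = 8/17.

8/17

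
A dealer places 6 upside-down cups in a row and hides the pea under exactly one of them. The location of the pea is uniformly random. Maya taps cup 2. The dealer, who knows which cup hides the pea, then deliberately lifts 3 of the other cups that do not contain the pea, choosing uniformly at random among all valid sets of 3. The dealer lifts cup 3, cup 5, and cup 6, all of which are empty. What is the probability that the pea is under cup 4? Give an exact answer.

Apply Bayes' rule, conditioning on where the pea actually is.
If it is under either of cups 1 and 4 (prior 1/6 each): the dealer has 4 equally likely choices, so probability 1/4; weight (1/6)·(1/4) = 1/24 each.
If it is under cup 2 (prior 1/6): the dealer has 10 equally likely choices, so probability 1/10; weight (1/6)·(1/10) = 1/60.
If it is under any of cups 3, 5, and 6 (prior 1/6 each): that cup was opened and seen not to hold the prize — ruled out; weight (1/6)·0 = 0 each.
The weights sum to 1/10.
So P(the pea under cup 4 | the dealer opened cup 3, cup 5, and cup 6) = (1/24) / (1/10) = 5/12.

5/12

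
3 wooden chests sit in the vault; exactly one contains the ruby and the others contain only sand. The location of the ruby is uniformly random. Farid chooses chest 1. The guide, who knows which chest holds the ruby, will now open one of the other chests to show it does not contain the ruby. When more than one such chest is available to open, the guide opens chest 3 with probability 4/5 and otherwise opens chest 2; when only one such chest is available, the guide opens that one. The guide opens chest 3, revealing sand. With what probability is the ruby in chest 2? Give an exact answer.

Condition on the true location of the ruby.
If it is in chest 1 (prior 1/3): chest 3 is available, opened with probability 4/5; weight (1/3)·(4/5) = 4/15.
If it is in chest 2 (prior 1/3): only chest 3 is available, probability 1; weight (1/3)·1 = 1/3.
If it is in chest 3 (prior 1/3): the guide opened chest 3, so this case is ruled out; weight (1/3)·0 = 0.
The weights sum to 3/5.
So P(the ruby in chest 2 | the guide opened chest 3) = (1/3) / (3/5) = 5/9.

5/9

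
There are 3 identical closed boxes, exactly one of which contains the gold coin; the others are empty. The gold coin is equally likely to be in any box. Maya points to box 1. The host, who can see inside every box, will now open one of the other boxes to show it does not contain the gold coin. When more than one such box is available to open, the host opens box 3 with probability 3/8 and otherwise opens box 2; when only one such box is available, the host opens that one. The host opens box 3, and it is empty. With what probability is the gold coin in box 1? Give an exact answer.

3/11

Consider each possible location of the gold coin in turn.
If it is in box 1 (prior 1/3): box 3 is available, opened with probability 3/8; weight (1/3)·(3/8) = 1/8.
If it is in box 2 (prior 1/3): only box 3 is available, probability 1; weight (1/3)·1 = 1/3.
If it is in box 3 (prior 1/3): the host opened box 3, so this case is ruled out; weight (1/3)·0 = 0.
The weights sum to 11/24.
So P(the gold coin in box 1 | the host opened box 3) = (1/8) / (11/24) = 3/11.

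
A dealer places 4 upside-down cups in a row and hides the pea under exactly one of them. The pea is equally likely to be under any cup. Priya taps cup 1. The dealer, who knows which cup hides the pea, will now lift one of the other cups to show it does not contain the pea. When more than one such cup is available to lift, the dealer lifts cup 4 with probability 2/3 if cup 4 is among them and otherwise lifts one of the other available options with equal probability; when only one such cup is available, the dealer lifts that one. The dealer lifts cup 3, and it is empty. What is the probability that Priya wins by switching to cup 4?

Apply Bayes' rule, conditioning on where the pea actually is.
If it is under cup 1 (prior 1/4): cup 4 is available but not opened; cup 3 gets probability (1 − 2/3)/2 = 1/6; weight (1/4)·(1/6) = 1/24.
If it is under cup 2 (prior 1/4): cup 4 is available but not opened, probability 1/3; weight (1/4)·(1/3) = 1/12.
If it is under cup 3 (prior 1/4): the dealer opened cup 3, so this case is ruled out; weight (1/4)·0 = 0.
If it is under cup 4 (prior 1/4): cup 4 holds the prize so is unavailable; the dealer chooses uniformly among the 2 others, probability 1/2; weight (1/4)·(1/2) = 1/8.
The weights sum to 1/4.
So P(the pea under cup 4 | the dealer opened cup 3) = (1/8) / (1/4) = 1/2.

1/2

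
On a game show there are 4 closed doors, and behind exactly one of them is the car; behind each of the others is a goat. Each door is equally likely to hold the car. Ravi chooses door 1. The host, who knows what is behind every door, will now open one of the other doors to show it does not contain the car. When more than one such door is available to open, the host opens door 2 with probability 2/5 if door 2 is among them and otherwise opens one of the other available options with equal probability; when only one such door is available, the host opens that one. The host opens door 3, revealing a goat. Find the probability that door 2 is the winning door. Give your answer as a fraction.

5/14

Consider each possible location of the car in turn.
If it is behind door 1 (prior 1/4): door 2 is available but not opened; door 3 gets probability (1 − 2/5)/2 = 3/10; weight (1/4)·(3/10) = 3/40.
If it is behind door 2 (prior 1/4): door 2 holds the prize so is unavailable; the host chooses uniformly among the 2 others, probability 1/2; weight (1/4)·(1/2) = 1/8.
If it is behind door 3 (prior 1/4): the host opened door 3, so this case is ruled out; weight (1/4)·0 = 0.
If it is behind door 4 (prior 1/4): door 2 is available but not opened, probability 3/5; weight (1/4)·(3/5) = 3/20.
The weights sum to 7/20.
So P(the car behind door 2 | the host opened door 3) = (1/8) / (7/20) = 5/14.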